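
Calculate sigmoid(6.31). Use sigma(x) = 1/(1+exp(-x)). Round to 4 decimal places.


sigma(6.31) = 1/(1+e^(-6.31)) = 1/(1+0.001818) = 1/1.001818 = 0.9982.

0.9982


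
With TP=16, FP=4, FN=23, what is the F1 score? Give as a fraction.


Precision = 16/20 = 4/5. Recall = 16/39 = 16/39. F1 = 2*P*R/(P+R) = 32/59.

32/59


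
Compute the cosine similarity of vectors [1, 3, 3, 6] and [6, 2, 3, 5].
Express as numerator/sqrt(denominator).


dot = 51. |a|^2 = 55, |b|^2 = 74. cos = 51/sqrt(4070).

51/sqrt(4070)


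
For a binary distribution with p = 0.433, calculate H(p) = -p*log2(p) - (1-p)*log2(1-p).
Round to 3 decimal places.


H = -0.433*log2(0.433) - 0.567*log2(0.567) = 0.987.

0.987


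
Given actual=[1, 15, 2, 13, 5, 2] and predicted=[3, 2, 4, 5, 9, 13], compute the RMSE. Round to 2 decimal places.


MSE = 63.0000. RMSE = sqrt(63.0000) = 7.94.

7.94


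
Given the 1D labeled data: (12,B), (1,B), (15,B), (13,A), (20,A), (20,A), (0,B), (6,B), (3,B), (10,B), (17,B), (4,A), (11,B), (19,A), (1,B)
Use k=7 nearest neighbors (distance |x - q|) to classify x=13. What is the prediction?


Distances: |12-13|=1, |1-13|=12, |15-13|=2, |13-13|=0, |20-13|=7, |20-13|=7, |0-13|=13, |6-13|=7, |3-13|=10, |10-13|=3, |17-13|=4, |4-13|=9, |11-13|=2, |19-13|=6, |1-13|=12. 7 nearest: (13,A), (12,B), (15,B), (11,B), (10,B), (17,B), (19,A). Counts: {'A': 2, 'B': 5}. Majority class: B.

B


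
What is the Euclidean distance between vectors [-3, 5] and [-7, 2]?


d = sqrt(sum of squared differences). (-3--7)^2=16, (5-2)^2=9. Sum = 25.

5


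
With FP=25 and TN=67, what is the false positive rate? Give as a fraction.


FPR = FP / (FP + TN) = 25 / 92 = 25/92.

25/92


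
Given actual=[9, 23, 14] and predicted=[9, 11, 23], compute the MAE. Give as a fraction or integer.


MAE = (1/3) * (|9-9|=0 + |23-11|=12 + |14-23|=9). Sum = 21. MAE = 7.

7


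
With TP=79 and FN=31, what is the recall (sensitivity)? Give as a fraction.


Recall = TP / (TP + FN) = 79 / 110 = 79/110.

79/110


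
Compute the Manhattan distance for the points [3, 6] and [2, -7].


d = sum of absolute differences: |3-2|=1 + |6--7|=13 = 14.

14


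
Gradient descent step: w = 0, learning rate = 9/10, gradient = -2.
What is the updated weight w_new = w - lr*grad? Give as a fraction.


w_new = 0 - 9/10 * -2 = 0 - -9/5 = 9/5.

9/5


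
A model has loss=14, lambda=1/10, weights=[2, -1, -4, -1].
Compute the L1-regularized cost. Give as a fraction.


L1 norm = sum(|w|) = 8. J = 14 + 1/10 * 8 = 74/5.

74/5


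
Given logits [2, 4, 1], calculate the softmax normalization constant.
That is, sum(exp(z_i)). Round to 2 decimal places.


Denom = e^2=7.3891 + e^4=54.5982 + e^1=2.7183. Sum = 64.7056, which rounds to 64.71.

64.71


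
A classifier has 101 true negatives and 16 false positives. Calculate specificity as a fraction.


Specificity = TN / (TN + FP) = 101 / 117 = 101/117.

101/117


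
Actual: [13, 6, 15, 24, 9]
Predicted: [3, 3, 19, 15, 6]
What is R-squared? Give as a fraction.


Mean(y) = 67/5. SS_res = 215. SS_tot = 946/5. R^2 = 1 - 215/(946/5) = -3/22.

-3/22


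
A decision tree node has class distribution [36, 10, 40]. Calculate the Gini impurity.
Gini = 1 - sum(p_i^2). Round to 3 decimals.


Total = 86. Proportions: 36/86, 10/86, 40/86. sum(p_i^2) = 0.4051. Gini = 1 - 0.4051 = 0.5949, which rounds to 0.595.

0.595


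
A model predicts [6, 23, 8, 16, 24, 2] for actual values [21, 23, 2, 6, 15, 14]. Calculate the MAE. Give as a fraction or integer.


MAE = (1/6) * (|21-6|=15 + |23-23|=0 + |2-8|=6 + |6-16|=10 + |15-24|=9 + |14-2|=12). Sum = 52. MAE = 26/3.

26/3


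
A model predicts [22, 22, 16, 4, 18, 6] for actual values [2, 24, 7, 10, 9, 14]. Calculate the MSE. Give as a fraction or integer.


MSE = (1/6) * ((2-22)^2=400 + (24-22)^2=4 + (7-16)^2=81 + (10-4)^2=36 + (9-18)^2=81 + (14-6)^2=64). Sum = 666. MSE = 111.

111


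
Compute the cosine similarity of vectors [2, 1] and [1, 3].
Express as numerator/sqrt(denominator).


dot = 5. |a|^2 = 5, |b|^2 = 10. cos = 5/sqrt(50).

5/sqrt(50)


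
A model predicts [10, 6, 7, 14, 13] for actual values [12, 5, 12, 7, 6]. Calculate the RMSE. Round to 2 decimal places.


MSE = 25.6000. RMSE = sqrt(25.6000) = 5.06.

5.06


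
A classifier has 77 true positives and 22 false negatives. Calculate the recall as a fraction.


Recall = TP / (TP + FN) = 77 / 99 = 7/9.

7/9


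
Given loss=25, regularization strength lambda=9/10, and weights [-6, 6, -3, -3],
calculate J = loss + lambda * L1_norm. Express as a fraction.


L1 norm = sum(|w|) = 18. J = 25 + 9/10 * 18 = 206/5.

206/5


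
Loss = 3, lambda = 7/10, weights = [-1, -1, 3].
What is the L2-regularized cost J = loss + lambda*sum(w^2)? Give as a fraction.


L2 sq norm = sum(w^2) = 11. J = 3 + 7/10 * 11 = 107/10.

107/10


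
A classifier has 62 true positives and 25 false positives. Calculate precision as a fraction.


Precision = TP / (TP + FP) = 62 / 87 = 62/87.

62/87


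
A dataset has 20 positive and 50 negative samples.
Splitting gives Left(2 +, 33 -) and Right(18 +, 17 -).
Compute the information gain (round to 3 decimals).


H(parent) = 0.8631. H(left) = 0.3160, H(right) = 0.9994. Weighted = (35/70)*0.3160 + (35/70)*0.9994 = 0.6577. IG = 0.8631 - 0.6577 = 0.2054, which rounds to 0.205.

0.205


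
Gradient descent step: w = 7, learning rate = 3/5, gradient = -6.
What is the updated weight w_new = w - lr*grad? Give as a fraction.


w_new = 7 - 3/5 * -6 = 7 - -18/5 = 53/5.

53/5


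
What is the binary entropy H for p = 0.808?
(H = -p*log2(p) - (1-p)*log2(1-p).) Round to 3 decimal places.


H = -0.808*log2(0.808) - 0.192*log2(0.192) = 0.706.

0.706


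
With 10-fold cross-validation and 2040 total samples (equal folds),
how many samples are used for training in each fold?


Each validation fold has 2040/10 = 204 samples. Training set = 2040 - 204 = 1836.

1836


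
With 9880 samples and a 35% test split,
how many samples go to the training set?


Test set = 9880 * 35% = 3458. Training set = 9880 - 3458 = 6422.

6422


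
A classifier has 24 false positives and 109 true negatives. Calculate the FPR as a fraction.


FPR = FP / (FP + TN) = 24 / 133 = 24/133.

24/133


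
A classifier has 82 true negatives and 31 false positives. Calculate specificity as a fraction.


Specificity = TN / (TN + FP) = 82 / 113 = 82/113.

82/113


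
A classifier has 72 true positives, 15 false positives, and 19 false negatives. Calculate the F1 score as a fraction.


Precision = 72/87 = 24/29. Recall = 72/91 = 72/91. F1 = 2*P*R/(P+R) = 72/89.

72/89


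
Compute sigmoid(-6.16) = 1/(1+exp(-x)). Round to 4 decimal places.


sigma(-6.16) = 1/(1+e^(6.16)) = 1/(1+473.428075) = 1/474.428075 = 0.0021.

0.0021


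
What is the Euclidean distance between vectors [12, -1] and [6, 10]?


d = sqrt(sum of squared differences). (12-6)^2=36, (-1-10)^2=121. Sum = 157.

sqrt(157)


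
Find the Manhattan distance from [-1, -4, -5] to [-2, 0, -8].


d = sum of absolute differences: |-1--2|=1 + |-4-0|=4 + |-5--8|=3 = 8.

8


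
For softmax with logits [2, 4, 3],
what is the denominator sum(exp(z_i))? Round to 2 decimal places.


Denom = e^2=7.3891 + e^4=54.5982 + e^3=20.0855. Sum = 82.0728, which rounds to 82.07.

82.07


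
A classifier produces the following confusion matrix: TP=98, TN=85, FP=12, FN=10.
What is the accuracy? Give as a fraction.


Accuracy = (TP + TN) / (TP + TN + FP + FN) = (98 + 85) / 205 = 183/205.

183/205


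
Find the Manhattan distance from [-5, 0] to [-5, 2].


d = sum of absolute differences: |-5--5|=0 + |0-2|=2 = 2.

2


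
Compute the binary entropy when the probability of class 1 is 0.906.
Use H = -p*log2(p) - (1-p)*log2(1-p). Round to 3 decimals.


H = -0.906*log2(0.906) - 0.094*log2(0.094) = 0.450.

0.450


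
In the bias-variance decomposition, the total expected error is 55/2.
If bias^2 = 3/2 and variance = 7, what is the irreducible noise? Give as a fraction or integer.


Total error = bias^2 + variance + irreducible noise. So irreducible noise = 55/2 - 3/2 - 7 = 19.

19


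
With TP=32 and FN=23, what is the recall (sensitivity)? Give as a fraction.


Recall = TP / (TP + FN) = 32 / 55 = 32/55.

32/55


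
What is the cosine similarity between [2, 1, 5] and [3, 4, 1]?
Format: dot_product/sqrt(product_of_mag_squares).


dot = 15. |a|^2 = 30, |b|^2 = 26. cos = 15/sqrt(780).

15/sqrt(780)


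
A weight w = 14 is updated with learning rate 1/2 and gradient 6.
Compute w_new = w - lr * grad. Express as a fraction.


w_new = 14 - 1/2 * 6 = 14 - 3 = 11.

11


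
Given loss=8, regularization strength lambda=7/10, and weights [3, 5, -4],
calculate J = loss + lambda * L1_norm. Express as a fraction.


L1 norm = sum(|w|) = 12. J = 8 + 7/10 * 12 = 82/5.

82/5


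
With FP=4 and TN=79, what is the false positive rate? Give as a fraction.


FPR = FP / (FP + TN) = 4 / 83 = 4/83.

4/83


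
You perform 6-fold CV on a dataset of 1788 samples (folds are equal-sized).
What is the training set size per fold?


Each validation fold has 1788/6 = 298 samples. Training set = 1788 - 298 = 1490.

1490


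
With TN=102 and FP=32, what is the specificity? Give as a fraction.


Specificity = TN / (TN + FP) = 102 / 134 = 51/67.

51/67


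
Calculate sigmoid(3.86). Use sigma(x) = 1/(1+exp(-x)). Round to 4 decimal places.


sigma(3.86) = 1/(1+e^(-3.86)) = 1/(1+0.021068) = 1/1.021068 = 0.9794.

0.9794


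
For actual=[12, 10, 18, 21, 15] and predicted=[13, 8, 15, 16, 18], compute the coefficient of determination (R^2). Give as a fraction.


Mean(y) = 76/5. SS_res = 48. SS_tot = 394/5. R^2 = 1 - 48/(394/5) = 77/197.

77/197


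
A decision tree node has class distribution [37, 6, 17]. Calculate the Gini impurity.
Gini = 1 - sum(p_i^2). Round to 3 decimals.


Total = 60. Proportions: 37/60, 6/60, 17/60. sum(p_i^2) = 0.4706. Gini = 1 - 0.4706 = 0.5294, which rounds to 0.529.

0.529


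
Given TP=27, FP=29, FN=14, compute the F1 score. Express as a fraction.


Precision = 27/56 = 27/56. Recall = 27/41 = 27/41. F1 = 2*P*R/(P+R) = 54/97.

54/97


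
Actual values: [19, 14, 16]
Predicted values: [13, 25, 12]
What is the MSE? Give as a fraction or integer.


MSE = (1/3) * ((19-13)^2=36 + (14-25)^2=121 + (16-12)^2=16). Sum = 173. MSE = 173/3.

173/3


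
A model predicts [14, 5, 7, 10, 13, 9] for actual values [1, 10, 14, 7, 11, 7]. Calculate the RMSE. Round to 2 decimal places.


MSE = 43.3333. RMSE = sqrt(43.3333) = 6.58.

6.58


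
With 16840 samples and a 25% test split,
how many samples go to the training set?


Test set = 16840 * 25% = 4210. Training set = 16840 - 4210 = 12630.

12630


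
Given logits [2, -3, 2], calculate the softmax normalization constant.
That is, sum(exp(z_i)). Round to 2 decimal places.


Denom = e^2=7.3891 + e^-3=0.0498 + e^2=7.3891. Sum = 14.8280, which rounds to 14.83.

14.83


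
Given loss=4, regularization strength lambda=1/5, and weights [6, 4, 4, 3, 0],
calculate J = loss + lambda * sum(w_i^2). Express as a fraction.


L2 sq norm = sum(w^2) = 77. J = 4 + 1/5 * 77 = 97/5.

97/5


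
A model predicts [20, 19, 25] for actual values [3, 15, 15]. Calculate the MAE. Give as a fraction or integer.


MAE = (1/3) * (|3-20|=17 + |15-19|=4 + |15-25|=10). Sum = 31. MAE = 31/3.

31/3


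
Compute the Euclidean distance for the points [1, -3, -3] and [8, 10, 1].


d = sqrt(sum of squared differences). (1-8)^2=49, (-3-10)^2=169, (-3-1)^2=16. Sum = 234.

sqrt(234)


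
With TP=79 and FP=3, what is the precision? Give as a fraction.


Precision = TP / (TP + FP) = 79 / 82 = 79/82.

79/82


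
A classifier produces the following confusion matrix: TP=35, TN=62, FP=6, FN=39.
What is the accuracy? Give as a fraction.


Accuracy = (TP + TN) / (TP + TN + FP + FN) = (35 + 62) / 142 = 97/142.

97/142


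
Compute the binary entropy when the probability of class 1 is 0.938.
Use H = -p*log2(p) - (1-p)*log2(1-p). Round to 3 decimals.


H = -0.938*log2(0.938) - 0.062*log2(0.062) = 0.335.

0.335


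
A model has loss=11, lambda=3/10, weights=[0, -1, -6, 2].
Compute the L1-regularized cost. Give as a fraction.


L1 norm = sum(|w|) = 9. J = 11 + 3/10 * 9 = 137/10.

137/10


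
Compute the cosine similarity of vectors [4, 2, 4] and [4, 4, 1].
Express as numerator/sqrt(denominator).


dot = 28. |a|^2 = 36, |b|^2 = 33. cos = 28/sqrt(1188).

28/sqrt(1188)


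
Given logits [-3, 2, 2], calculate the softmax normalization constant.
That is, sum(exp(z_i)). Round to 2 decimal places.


Denom = e^-3=0.0498 + e^2=7.3891 + e^2=7.3891. Sum = 14.8280, which rounds to 14.83.

14.83


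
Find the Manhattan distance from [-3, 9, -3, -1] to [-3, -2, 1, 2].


d = sum of absolute differences: |-3--3|=0 + |9--2|=11 + |-3-1|=4 + |-1-2|=3 = 18.

18


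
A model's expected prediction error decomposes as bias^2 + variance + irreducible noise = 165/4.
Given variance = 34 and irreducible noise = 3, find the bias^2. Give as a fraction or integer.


Total error = bias^2 + variance + irreducible noise. So bias^2 = 165/4 - 34 - 3 = 17/4.

17/4


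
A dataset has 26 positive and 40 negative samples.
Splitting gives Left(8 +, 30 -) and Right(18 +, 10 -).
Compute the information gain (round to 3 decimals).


H(parent) = 0.9673. H(left) = 0.7425, H(right) = 0.9403. Weighted = (38/66)*0.7425 + (28/66)*0.9403 = 0.8264. IG = 0.9673 - 0.8264 = 0.1409, which rounds to 0.141.

0.141


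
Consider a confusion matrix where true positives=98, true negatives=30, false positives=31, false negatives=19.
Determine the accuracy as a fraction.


Accuracy = (TP + TN) / (TP + TN + FP + FN) = (98 + 30) / 178 = 64/89.

64/89


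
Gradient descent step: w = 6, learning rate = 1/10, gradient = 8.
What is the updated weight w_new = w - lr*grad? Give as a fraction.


w_new = 6 - 1/10 * 8 = 6 - 4/5 = 26/5.

26/5


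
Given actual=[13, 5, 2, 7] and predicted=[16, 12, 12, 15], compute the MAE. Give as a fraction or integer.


MAE = (1/4) * (|13-16|=3 + |5-12|=7 + |2-12|=10 + |7-15|=8). Sum = 28. MAE = 7.

7


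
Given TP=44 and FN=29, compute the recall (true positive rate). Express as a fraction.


Recall = TP / (TP + FN) = 44 / 73 = 44/73.

44/73


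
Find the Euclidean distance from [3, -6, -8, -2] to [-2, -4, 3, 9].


d = sqrt(sum of squared differences). (3--2)^2=25, (-6--4)^2=4, (-8-3)^2=121, (-2-9)^2=121. Sum = 271.

sqrt(271)


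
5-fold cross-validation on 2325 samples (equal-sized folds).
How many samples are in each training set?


Each validation fold has 2325/5 = 465 samples. Training set = 2325 - 465 = 1860.

1860


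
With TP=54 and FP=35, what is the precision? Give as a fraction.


Precision = TP / (TP + FP) = 54 / 89 = 54/89.

54/89


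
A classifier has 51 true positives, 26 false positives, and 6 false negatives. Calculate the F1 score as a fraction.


Precision = 51/77 = 51/77. Recall = 51/57 = 17/19. F1 = 2*P*R/(P+R) = 51/67.

51/67


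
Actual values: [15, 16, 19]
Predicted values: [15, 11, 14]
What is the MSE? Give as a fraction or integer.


MSE = (1/3) * ((15-15)^2=0 + (16-11)^2=25 + (19-14)^2=25). Sum = 50. MSE = 50/3.

50/3


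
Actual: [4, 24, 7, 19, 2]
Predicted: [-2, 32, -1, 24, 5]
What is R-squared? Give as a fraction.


Mean(y) = 56/5. SS_res = 198. SS_tot = 1894/5. R^2 = 1 - 198/(1894/5) = 452/947.

452/947


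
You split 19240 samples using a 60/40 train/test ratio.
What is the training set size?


Test set = 19240 * 40% = 7696. Training set = 19240 - 7696 = 11544.

11544


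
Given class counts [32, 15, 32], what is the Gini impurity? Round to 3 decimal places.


Total = 79. Proportions: 32/79, 15/79, 32/79. sum(p_i^2) = 0.3642. Gini = 1 - 0.3642 = 0.6358, which rounds to 0.636.

0.636


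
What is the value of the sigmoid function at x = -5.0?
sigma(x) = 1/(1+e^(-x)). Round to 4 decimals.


sigma(-5.0) = 1/(1+e^(5.0)) = 1/(1+148.413159) = 1/149.413159 = 0.0067.

0.0067


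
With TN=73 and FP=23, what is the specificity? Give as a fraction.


Specificity = TN / (TN + FP) = 73 / 96 = 73/96.

73/96


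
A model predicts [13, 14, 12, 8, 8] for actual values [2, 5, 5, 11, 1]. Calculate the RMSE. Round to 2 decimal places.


MSE = 61.8000. RMSE = sqrt(61.8000) = 7.86.

7.86


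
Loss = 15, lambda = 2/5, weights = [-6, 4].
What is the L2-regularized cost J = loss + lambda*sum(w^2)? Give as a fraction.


L2 sq norm = sum(w^2) = 52. J = 15 + 2/5 * 52 = 179/5.

179/5


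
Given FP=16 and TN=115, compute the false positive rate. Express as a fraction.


FPR = FP / (FP + TN) = 16 / 131 = 16/131.

16/131


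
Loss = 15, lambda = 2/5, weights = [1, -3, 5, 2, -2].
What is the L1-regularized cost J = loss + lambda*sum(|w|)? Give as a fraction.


L1 norm = sum(|w|) = 13. J = 15 + 2/5 * 13 = 101/5.

101/5


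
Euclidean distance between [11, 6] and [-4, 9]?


d = sqrt(sum of squared differences). (11--4)^2=225, (6-9)^2=9. Sum = 234.

sqrt(234)


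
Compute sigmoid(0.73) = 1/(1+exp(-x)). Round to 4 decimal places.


sigma(0.73) = 1/(1+e^(-0.73)) = 1/(1+0.481909) = 1/1.481909 = 0.6748.

0.6748


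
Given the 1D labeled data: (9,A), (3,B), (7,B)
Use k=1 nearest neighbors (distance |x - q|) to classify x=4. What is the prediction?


Distances: |9-4|=5, |3-4|=1, |7-4|=3. 1 nearest: (3,B). Counts: {'B': 1}. Majority class: B.

B


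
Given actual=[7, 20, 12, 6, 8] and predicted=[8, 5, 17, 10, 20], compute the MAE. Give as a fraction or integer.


MAE = (1/5) * (|7-8|=1 + |20-5|=15 + |12-17|=5 + |6-10|=4 + |8-20|=12). Sum = 37. MAE = 37/5.

37/5


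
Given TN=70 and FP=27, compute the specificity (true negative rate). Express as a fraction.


Specificity = TN / (TN + FP) = 70 / 97 = 70/97.

70/97


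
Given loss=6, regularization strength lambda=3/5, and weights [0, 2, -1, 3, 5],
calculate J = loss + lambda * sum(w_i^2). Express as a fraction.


L2 sq norm = sum(w^2) = 39. J = 6 + 3/5 * 39 = 147/5.

147/5


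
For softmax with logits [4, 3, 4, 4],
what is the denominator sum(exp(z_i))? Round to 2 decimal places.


Denom = e^4=54.5982 + e^3=20.0855 + e^4=54.5982 + e^4=54.5982. Sum = 183.8801, which rounds to 183.88.

183.88


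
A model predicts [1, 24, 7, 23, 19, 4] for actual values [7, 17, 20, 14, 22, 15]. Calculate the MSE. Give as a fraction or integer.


MSE = (1/6) * ((7-1)^2=36 + (17-24)^2=49 + (20-7)^2=169 + (14-23)^2=81 + (22-19)^2=9 + (15-4)^2=121). Sum = 465. MSE = 155/2.

155/2


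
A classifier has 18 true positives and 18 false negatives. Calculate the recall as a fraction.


Recall = TP / (TP + FN) = 18 / 36 = 1/2.

1/2


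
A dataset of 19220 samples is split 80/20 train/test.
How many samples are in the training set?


Test set = 19220 * 20% = 3844. Training set = 19220 - 3844 = 15376.

15376


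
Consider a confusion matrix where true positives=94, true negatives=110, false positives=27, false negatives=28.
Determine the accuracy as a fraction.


Accuracy = (TP + TN) / (TP + TN + FP + FN) = (94 + 110) / 259 = 204/259.

204/259


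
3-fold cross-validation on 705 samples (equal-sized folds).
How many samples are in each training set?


Each validation fold has 705/3 = 235 samples. Training set = 705 - 235 = 470.

470


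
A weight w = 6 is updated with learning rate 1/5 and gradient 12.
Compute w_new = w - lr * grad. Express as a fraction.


w_new = 6 - 1/5 * 12 = 6 - 12/5 = 18/5.

18/5


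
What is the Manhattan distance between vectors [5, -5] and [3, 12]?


d = sum of absolute differences: |5-3|=2 + |-5-12|=17 = 19.

19


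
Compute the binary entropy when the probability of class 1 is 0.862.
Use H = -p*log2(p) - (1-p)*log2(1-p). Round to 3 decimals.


H = -0.862*log2(0.862) - 0.138*log2(0.138) = 0.579.

0.579


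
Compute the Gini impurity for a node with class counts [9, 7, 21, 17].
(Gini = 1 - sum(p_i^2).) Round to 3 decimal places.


Total = 54. Proportions: 9/54, 7/54, 21/54, 17/54. sum(p_i^2) = 0.2949. Gini = 1 - 0.2949 = 0.7051, which rounds to 0.705.

0.705


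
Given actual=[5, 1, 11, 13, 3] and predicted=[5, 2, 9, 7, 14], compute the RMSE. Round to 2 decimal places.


MSE = 32.4000. RMSE = sqrt(32.4000) = 5.69.

5.69


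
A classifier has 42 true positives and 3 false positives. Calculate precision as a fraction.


Precision = TP / (TP + FP) = 42 / 45 = 14/15.

14/15


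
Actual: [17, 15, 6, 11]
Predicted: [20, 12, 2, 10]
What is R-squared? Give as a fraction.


Mean(y) = 49/4. SS_res = 35. SS_tot = 283/4. R^2 = 1 - 35/(283/4) = 143/283.

143/283


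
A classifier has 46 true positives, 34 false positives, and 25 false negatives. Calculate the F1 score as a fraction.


Precision = 46/80 = 23/40. Recall = 46/71 = 46/71. F1 = 2*P*R/(P+R) = 92/151.

92/151


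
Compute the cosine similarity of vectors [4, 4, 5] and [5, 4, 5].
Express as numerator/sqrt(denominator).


dot = 61. |a|^2 = 57, |b|^2 = 66. cos = 61/sqrt(3762).

61/sqrt(3762)


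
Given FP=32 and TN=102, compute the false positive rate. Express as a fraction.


FPR = FP / (FP + TN) = 32 / 134 = 16/67.

16/67


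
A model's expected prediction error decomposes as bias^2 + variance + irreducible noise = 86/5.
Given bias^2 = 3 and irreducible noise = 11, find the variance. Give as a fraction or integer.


Total error = bias^2 + variance + irreducible noise. So variance = 86/5 - 3 - 11 = 16/5.

16/5


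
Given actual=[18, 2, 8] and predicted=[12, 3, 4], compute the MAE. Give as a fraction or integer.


MAE = (1/3) * (|18-12|=6 + |2-3|=1 + |8-4|=4). Sum = 11. MAE = 11/3.

11/3


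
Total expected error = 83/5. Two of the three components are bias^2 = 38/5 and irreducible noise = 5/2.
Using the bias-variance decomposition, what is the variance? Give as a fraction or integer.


Total error = bias^2 + variance + irreducible noise. So variance = 83/5 - 38/5 - 5/2 = 13/2.

13/2


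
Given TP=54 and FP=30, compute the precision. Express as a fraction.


Precision = TP / (TP + FP) = 54 / 84 = 9/14.

9/14


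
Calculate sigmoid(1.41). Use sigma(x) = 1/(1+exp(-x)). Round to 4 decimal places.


sigma(1.41) = 1/(1+e^(-1.41)) = 1/(1+0.244143) = 1/1.244143 = 0.8038.

0.8038


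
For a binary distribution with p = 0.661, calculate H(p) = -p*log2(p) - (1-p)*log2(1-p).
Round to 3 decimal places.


H = -0.661*log2(0.661) - 0.339*log2(0.339) = 0.924.

0.924


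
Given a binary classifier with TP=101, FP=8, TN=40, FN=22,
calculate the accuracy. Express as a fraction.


Accuracy = (TP + TN) / (TP + TN + FP + FN) = (101 + 40) / 171 = 47/57.

47/57


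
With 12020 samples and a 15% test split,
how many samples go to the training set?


Test set = 12020 * 15% = 1803. Training set = 12020 - 1803 = 10217.

10217


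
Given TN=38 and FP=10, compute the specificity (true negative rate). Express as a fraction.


Specificity = TN / (TN + FP) = 38 / 48 = 19/24.

19/24


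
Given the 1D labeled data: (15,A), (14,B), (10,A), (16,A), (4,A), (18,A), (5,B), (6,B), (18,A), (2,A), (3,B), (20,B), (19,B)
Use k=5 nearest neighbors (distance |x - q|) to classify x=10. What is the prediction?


Distances: |15-10|=5, |14-10|=4, |10-10|=0, |16-10|=6, |4-10|=6, |18-10|=8, |5-10|=5, |6-10|=4, |18-10|=8, |2-10|=8, |3-10|=7, |20-10|=10, |19-10|=9. 5 nearest: (10,A), (14,B), (6,B), (15,A), (5,B). Counts: {'A': 2, 'B': 3}. Majority class: B.

B


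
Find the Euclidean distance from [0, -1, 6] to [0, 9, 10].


d = sqrt(sum of squared differences). (0-0)^2=0, (-1-9)^2=100, (6-10)^2=16. Sum = 116.

sqrt(116)


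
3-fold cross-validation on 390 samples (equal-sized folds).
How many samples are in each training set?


Each validation fold has 390/3 = 130 samples. Training set = 390 - 130 = 260.

260


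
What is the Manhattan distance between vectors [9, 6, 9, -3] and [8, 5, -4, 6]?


d = sum of absolute differences: |9-8|=1 + |6-5|=1 + |9--4|=13 + |-3-6|=9 = 24.

24


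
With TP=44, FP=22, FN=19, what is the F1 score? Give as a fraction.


Precision = 44/66 = 2/3. Recall = 44/63 = 44/63. F1 = 2*P*R/(P+R) = 88/129.

88/129


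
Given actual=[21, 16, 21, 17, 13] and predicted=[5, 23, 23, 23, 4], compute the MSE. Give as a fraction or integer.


MSE = (1/5) * ((21-5)^2=256 + (16-23)^2=49 + (21-23)^2=4 + (17-23)^2=36 + (13-4)^2=81). Sum = 426. MSE = 426/5.

426/5


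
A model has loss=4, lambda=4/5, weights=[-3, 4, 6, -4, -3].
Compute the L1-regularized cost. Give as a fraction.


L1 norm = sum(|w|) = 20. J = 4 + 4/5 * 20 = 20.

20


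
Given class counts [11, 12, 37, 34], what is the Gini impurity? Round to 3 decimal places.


Total = 94. Proportions: 11/94, 12/94, 37/94, 34/94. sum(p_i^2) = 0.3158. Gini = 1 - 0.3158 = 0.6842, which rounds to 0.684.

0.684


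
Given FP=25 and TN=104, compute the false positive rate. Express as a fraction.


FPR = FP / (FP + TN) = 25 / 129 = 25/129.

25/129


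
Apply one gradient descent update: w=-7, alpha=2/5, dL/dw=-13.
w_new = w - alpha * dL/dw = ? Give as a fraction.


w_new = -7 - 2/5 * -13 = -7 - -26/5 = -9/5.

-9/5


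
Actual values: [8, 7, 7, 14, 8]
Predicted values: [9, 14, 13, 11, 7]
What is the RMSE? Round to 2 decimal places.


MSE = 19.2000. RMSE = sqrt(19.2000) = 4.38.

4.38


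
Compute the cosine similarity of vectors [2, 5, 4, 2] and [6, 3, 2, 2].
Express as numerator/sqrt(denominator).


dot = 39. |a|^2 = 49, |b|^2 = 53. cos = 39/sqrt(2597).

39/sqrt(2597)


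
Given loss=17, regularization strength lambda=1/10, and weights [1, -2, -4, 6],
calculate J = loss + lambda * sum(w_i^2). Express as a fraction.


L2 sq norm = sum(w^2) = 57. J = 17 + 1/10 * 57 = 227/10.

227/10


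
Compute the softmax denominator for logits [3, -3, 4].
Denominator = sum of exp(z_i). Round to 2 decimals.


Denom = e^3=20.0855 + e^-3=0.0498 + e^4=54.5982. Sum = 74.7335, which rounds to 74.73.

74.73


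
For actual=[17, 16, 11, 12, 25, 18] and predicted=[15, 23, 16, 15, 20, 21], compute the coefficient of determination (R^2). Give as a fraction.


Mean(y) = 33/2. SS_res = 121. SS_tot = 251/2. R^2 = 1 - 121/(251/2) = 9/251.

9/251


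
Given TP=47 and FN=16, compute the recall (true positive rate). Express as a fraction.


Recall = TP / (TP + FN) = 47 / 63 = 47/63.

47/63


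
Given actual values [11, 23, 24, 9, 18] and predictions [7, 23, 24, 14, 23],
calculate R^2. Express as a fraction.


Mean(y) = 17. SS_res = 66. SS_tot = 186. R^2 = 1 - 66/(186) = 20/31.

20/31


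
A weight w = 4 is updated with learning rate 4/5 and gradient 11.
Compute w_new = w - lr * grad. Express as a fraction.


w_new = 4 - 4/5 * 11 = 4 - 44/5 = -24/5.

-24/5


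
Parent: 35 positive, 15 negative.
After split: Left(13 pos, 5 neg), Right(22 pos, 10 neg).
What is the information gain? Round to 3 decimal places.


H(parent) = 0.8813. H(left) = 0.8524, H(right) = 0.8960. Weighted = (18/50)*0.8524 + (32/50)*0.8960 = 0.8803. IG = 0.8813 - 0.8803 = 0.0010, which rounds to 0.001.

0.001


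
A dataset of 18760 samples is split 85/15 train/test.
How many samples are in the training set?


Test set = 18760 * 15% = 2814. Training set = 18760 - 2814 = 15946.

15946


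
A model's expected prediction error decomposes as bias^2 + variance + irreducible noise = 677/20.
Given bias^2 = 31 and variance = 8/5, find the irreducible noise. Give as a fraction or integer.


Total error = bias^2 + variance + irreducible noise. So irreducible noise = 677/20 - 31 - 8/5 = 5/4.

5/4


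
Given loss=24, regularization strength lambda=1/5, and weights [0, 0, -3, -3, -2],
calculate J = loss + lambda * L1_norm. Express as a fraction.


L1 norm = sum(|w|) = 8. J = 24 + 1/5 * 8 = 128/5.

128/5


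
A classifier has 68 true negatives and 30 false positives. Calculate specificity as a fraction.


Specificity = TN / (TN + FP) = 68 / 98 = 34/49.

34/49


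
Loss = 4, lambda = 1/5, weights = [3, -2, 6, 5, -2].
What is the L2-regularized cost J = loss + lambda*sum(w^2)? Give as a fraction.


L2 sq norm = sum(w^2) = 78. J = 4 + 1/5 * 78 = 98/5.

98/5


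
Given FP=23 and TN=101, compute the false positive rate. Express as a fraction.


FPR = FP / (FP + TN) = 23 / 124 = 23/124.

23/124


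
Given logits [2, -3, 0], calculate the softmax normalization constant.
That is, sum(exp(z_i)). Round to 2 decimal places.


Denom = e^2=7.3891 + e^-3=0.0498 + e^0=1.0000. Sum = 8.4389, which rounds to 8.44.

8.44


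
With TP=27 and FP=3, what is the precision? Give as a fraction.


Precision = TP / (TP + FP) = 27 / 30 = 9/10.

9/10


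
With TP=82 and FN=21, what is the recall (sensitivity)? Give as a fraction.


Recall = TP / (TP + FN) = 82 / 103 = 82/103.

82/103


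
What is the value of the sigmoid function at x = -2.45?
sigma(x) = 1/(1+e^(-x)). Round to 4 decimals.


sigma(-2.45) = 1/(1+e^(2.45)) = 1/(1+11.588347) = 1/12.588347 = 0.0794.

0.0794


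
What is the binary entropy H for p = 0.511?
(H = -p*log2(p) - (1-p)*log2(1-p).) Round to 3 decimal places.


H = -0.511*log2(0.511) - 0.489*log2(0.489) = 1.000.

1.000


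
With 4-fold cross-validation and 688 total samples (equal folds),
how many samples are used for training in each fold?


Each validation fold has 688/4 = 172 samples. Training set = 688 - 172 = 516.

516


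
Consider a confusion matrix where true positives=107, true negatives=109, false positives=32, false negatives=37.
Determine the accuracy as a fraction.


Accuracy = (TP + TN) / (TP + TN + FP + FN) = (107 + 109) / 285 = 72/95.

72/95


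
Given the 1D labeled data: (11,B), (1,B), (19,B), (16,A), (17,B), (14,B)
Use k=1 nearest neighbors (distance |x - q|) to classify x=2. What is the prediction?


Distances: |11-2|=9, |1-2|=1, |19-2|=17, |16-2|=14, |17-2|=15, |14-2|=12. 1 nearest: (1,B). Counts: {'B': 1}. Majority class: B.

B


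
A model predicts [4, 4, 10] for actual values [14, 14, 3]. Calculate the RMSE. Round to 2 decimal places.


MSE = 83.0000. RMSE = sqrt(83.0000) = 9.11.

9.11


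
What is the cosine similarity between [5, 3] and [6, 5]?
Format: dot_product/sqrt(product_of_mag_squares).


dot = 45. |a|^2 = 34, |b|^2 = 61. cos = 45/sqrt(2074).

45/sqrt(2074)


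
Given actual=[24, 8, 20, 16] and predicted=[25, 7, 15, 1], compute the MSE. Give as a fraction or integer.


MSE = (1/4) * ((24-25)^2=1 + (8-7)^2=1 + (20-15)^2=25 + (16-1)^2=225). Sum = 252. MSE = 63.

63


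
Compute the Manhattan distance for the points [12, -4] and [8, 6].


d = sum of absolute differences: |12-8|=4 + |-4-6|=10 = 14.

14


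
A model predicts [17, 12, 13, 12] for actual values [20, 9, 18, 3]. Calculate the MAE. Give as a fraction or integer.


MAE = (1/4) * (|20-17|=3 + |9-12|=3 + |18-13|=5 + |3-12|=9). Sum = 20. MAE = 5.

5


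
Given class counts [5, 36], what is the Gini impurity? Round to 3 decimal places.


Total = 41. Proportions: 5/41, 36/41. sum(p_i^2) = 0.7858. Gini = 1 - 0.7858 = 0.2142, which rounds to 0.214.

0.214


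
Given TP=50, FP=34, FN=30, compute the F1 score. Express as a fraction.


Precision = 50/84 = 25/42. Recall = 50/80 = 5/8. F1 = 2*P*R/(P+R) = 25/41.

25/41


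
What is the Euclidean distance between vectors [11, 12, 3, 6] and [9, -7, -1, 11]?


d = sqrt(sum of squared differences). (11-9)^2=4, (12--7)^2=361, (3--1)^2=16, (6-11)^2=25. Sum = 406.

sqrt(406)


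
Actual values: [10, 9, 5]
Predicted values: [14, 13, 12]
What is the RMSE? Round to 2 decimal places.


MSE = 27.0000. RMSE = sqrt(27.0000) = 5.20.

5.20


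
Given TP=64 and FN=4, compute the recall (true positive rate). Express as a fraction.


Recall = TP / (TP + FN) = 64 / 68 = 16/17.

16/17


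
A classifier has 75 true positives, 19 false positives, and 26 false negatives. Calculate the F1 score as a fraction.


Precision = 75/94 = 75/94. Recall = 75/101 = 75/101. F1 = 2*P*R/(P+R) = 10/13.

10/13


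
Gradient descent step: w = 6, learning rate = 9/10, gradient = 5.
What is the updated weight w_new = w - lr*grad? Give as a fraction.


w_new = 6 - 9/10 * 5 = 6 - 9/2 = 3/2.

3/2


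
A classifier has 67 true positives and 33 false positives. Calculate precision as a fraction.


Precision = TP / (TP + FP) = 67 / 100 = 67/100.

67/100


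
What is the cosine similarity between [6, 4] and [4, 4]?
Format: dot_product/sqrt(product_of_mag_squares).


dot = 40. |a|^2 = 52, |b|^2 = 32. cos = 40/sqrt(1664).

40/sqrt(1664)


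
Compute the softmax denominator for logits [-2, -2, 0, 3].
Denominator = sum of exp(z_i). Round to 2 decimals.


Denom = e^-2=0.1353 + e^-2=0.1353 + e^0=1.0000 + e^3=20.0855. Sum = 21.3561, which rounds to 21.36.

21.36


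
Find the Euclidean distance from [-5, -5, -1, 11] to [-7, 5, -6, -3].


d = sqrt(sum of squared differences). (-5--7)^2=4, (-5-5)^2=100, (-1--6)^2=25, (11--3)^2=196. Sum = 325.

sqrt(325)


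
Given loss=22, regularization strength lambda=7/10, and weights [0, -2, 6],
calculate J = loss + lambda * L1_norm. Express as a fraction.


L1 norm = sum(|w|) = 8. J = 22 + 7/10 * 8 = 138/5.

138/5


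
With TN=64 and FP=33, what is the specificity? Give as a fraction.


Specificity = TN / (TN + FP) = 64 / 97 = 64/97.

64/97


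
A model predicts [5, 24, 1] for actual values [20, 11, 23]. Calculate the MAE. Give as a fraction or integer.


MAE = (1/3) * (|20-5|=15 + |11-24|=13 + |23-1|=22). Sum = 50. MAE = 50/3.

50/3


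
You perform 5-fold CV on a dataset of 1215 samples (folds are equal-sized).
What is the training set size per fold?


Each validation fold has 1215/5 = 243 samples. Training set = 1215 - 243 = 972.

972


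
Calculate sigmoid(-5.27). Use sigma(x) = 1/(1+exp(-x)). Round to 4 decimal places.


sigma(-5.27) = 1/(1+e^(5.27)) = 1/(1+194.415962) = 1/195.415962 = 0.0051.

0.0051


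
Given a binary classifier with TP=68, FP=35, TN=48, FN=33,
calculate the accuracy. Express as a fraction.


Accuracy = (TP + TN) / (TP + TN + FP + FN) = (68 + 48) / 184 = 29/46.

29/46


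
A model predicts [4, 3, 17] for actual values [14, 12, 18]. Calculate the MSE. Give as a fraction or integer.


MSE = (1/3) * ((14-4)^2=100 + (12-3)^2=81 + (18-17)^2=1). Sum = 182. MSE = 182/3.

182/3


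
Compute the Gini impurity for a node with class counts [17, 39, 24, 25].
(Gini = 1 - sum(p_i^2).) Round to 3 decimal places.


Total = 105. Proportions: 17/105, 39/105, 24/105, 25/105. sum(p_i^2) = 0.2731. Gini = 1 - 0.2731 = 0.7269, which rounds to 0.727.

0.727


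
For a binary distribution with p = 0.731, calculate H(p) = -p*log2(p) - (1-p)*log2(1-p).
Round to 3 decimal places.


H = -0.731*log2(0.731) - 0.269*log2(0.269) = 0.840.

0.840


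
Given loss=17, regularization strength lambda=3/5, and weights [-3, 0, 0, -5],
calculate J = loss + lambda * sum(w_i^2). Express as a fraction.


L2 sq norm = sum(w^2) = 34. J = 17 + 3/5 * 34 = 187/5.

187/5


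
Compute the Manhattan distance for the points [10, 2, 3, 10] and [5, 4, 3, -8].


d = sum of absolute differences: |10-5|=5 + |2-4|=2 + |3-3|=0 + |10--8|=18 = 25.

25


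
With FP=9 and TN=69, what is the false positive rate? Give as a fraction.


FPR = FP / (FP + TN) = 9 / 78 = 3/26.

3/26


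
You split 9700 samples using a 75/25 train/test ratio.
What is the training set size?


Test set = 9700 * 25% = 2425. Training set = 9700 - 2425 = 7275.

7275


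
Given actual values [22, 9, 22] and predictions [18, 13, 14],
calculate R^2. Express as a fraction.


Mean(y) = 53/3. SS_res = 96. SS_tot = 338/3. R^2 = 1 - 96/(338/3) = 25/169.

25/169


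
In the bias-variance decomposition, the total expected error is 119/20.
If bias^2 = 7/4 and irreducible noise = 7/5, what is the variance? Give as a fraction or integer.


Total error = bias^2 + variance + irreducible noise. So variance = 119/20 - 7/4 - 7/5 = 14/5.

14/5


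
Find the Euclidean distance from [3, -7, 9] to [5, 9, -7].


d = sqrt(sum of squared differences). (3-5)^2=4, (-7-9)^2=256, (9--7)^2=256. Sum = 516.

sqrt(516)


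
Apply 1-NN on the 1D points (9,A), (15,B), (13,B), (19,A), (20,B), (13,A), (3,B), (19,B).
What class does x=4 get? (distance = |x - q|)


Distances: |9-4|=5, |15-4|=11, |13-4|=9, |19-4|=15, |20-4|=16, |13-4|=9, |3-4|=1, |19-4|=15. 1 nearest: (3,B). Counts: {'B': 1}. Majority class: B.

B


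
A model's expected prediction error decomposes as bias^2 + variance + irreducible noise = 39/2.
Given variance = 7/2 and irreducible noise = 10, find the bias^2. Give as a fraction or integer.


Total error = bias^2 + variance + irreducible noise. So bias^2 = 39/2 - 7/2 - 10 = 6.

6


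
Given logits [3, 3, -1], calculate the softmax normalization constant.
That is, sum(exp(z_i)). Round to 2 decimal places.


Denom = e^3=20.0855 + e^3=20.0855 + e^-1=0.3679. Sum = 40.5389, which rounds to 40.54.

40.54


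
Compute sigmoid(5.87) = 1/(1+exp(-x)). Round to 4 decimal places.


sigma(5.87) = 1/(1+e^(-5.87)) = 1/(1+0.002823) = 1/1.002823 = 0.9972.

0.9972


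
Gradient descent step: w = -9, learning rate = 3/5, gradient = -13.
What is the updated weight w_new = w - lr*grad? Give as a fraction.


w_new = -9 - 3/5 * -13 = -9 - -39/5 = -6/5.

-6/5


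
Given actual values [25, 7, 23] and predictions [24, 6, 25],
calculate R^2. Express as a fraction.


Mean(y) = 55/3. SS_res = 6. SS_tot = 584/3. R^2 = 1 - 6/(584/3) = 283/292.

283/292


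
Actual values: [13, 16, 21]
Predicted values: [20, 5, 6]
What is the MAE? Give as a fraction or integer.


MAE = (1/3) * (|13-20|=7 + |16-5|=11 + |21-6|=15). Sum = 33. MAE = 11.

11


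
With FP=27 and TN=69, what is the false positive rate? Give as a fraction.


FPR = FP / (FP + TN) = 27 / 96 = 9/32.

9/32


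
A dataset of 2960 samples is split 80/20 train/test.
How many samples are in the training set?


Test set = 2960 * 20% = 592. Training set = 2960 - 592 = 2368.

2368


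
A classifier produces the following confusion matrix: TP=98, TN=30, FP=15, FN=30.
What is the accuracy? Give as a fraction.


Accuracy = (TP + TN) / (TP + TN + FP + FN) = (98 + 30) / 173 = 128/173.

128/173


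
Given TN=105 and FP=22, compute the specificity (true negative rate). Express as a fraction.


Specificity = TN / (TN + FP) = 105 / 127 = 105/127.

105/127


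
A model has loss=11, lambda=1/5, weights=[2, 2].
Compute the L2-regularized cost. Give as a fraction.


L2 sq norm = sum(w^2) = 8. J = 11 + 1/5 * 8 = 63/5.

63/5


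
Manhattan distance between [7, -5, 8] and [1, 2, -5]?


d = sum of absolute differences: |7-1|=6 + |-5-2|=7 + |8--5|=13 = 26.

26


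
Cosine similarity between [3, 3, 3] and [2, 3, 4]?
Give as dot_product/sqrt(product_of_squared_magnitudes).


dot = 27. |a|^2 = 27, |b|^2 = 29. cos = 27/sqrt(783).

27/sqrt(783)


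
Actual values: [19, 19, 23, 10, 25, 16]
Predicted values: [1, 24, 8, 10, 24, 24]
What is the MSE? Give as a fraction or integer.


MSE = (1/6) * ((19-1)^2=324 + (19-24)^2=25 + (23-8)^2=225 + (10-10)^2=0 + (25-24)^2=1 + (16-24)^2=64). Sum = 639. MSE = 213/2.

213/2


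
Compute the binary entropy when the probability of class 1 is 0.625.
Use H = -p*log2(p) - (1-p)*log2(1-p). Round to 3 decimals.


H = -0.625*log2(0.625) - 0.375*log2(0.375) = 0.954.

0.954


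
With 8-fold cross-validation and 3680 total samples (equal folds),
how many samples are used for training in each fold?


Each validation fold has 3680/8 = 460 samples. Training set = 3680 - 460 = 3220.

3220
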